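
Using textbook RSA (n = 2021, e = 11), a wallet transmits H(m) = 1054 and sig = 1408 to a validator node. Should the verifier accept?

accept

Squares mod 2021: sig^1≡1408, sig^2≡1884, sig^4≡580, sig^8≡914
11 = 8 + 2 + 1, so sig^11 ≡ 914·1884·1408 ≡ 1054 (mod 2021)
Since 1054 equals the digest 1054, verification succeeds.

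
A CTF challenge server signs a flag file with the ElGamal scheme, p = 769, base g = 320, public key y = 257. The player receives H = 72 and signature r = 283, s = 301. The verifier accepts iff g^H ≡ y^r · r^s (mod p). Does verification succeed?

Left side g^H mod p:
320^72 mod 769 = 57
Right side y^r · r^s mod p:
257^283 mod 769 = 615
283^301 mod 769 = 484
615·484 = 297660 ≡ 57 (mod 769)
57 ≡ 57 (mod 769), so the signature is genuine.

passes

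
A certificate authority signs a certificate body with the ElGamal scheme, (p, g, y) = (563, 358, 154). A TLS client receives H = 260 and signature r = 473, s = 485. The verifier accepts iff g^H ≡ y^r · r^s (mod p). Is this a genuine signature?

Left side g^H mod p:
358^260 mod 563 = 13
Right side y^r · r^s mod p:
154^473 mod 563 = 408
473^485 mod 563 = 167
408·167 = 68136 ≡ 13 (mod 563)
13 ≡ 13 (mod 563), so the signature is genuine.

genuine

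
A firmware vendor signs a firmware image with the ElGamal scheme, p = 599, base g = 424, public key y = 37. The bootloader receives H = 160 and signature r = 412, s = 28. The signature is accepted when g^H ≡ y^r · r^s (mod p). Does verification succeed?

passes

Left side g^H mod p:
424^2 = 179776 ≡ 76
424^4 ≡ 76^2 = 5776 ≡ 385
424^8 ≡ 385^2 = 148225 ≡ 272
424^16 ≡ 272^2 = 73984 ≡ 307
424^32 ≡ 307^2 = 94249 ≡ 206
424^64 ≡ 206^2 = 42436 ≡ 506
424^128 ≡ 506^2 = 256036 ≡ 263
160 = 128 + 32, so 424^160 ≡ 263·206 ≡ 268 (mod 599)
Right side y^r · r^s mod p:
37^2 = 1369 ≡ 171
37^4 ≡ 171^2 = 29241 ≡ 489
37^8 ≡ 489^2 = 239121 ≡ 120
37^16 ≡ 120^2 = 14400 ≡ 24
37^32 ≡ 24^2 = 576
37^64 ≡ 576^2 = 331776 ≡ 529
37^128 ≡ 529^2 = 279841 ≡ 108
37^256 ≡ 108^2 = 11664 ≡ 283
412 = 256 + 128 + 16 + 8 + 4, so 37^412 ≡ 283·108·24·120·489 ≡ 466 (mod 599)
412^2 = 169744 ≡ 227
412^4 ≡ 227^2 = 51529 ≡ 15
412^8 ≡ 15^2 = 225
412^16 ≡ 225^2 = 50625 ≡ 309
28 = 16 + 8 + 4, so 412^28 ≡ 309·225·15 ≡ 16 (mod 599)
466·16 = 7456 ≡ 268 (mod 599)
268 ≡ 268 (mod 599), so the signature is genuine.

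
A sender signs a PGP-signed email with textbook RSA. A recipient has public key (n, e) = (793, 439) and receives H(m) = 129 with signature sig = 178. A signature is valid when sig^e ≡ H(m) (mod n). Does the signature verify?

does not verify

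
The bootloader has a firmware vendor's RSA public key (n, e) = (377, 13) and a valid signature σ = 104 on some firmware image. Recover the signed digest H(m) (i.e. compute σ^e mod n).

104

Squares mod 377: σ^1≡104, σ^2≡260, σ^4≡117, σ^8≡117
13 = 8 + 4 + 1, so σ^13 ≡ 117·117·104 ≡ 104 (mod 377)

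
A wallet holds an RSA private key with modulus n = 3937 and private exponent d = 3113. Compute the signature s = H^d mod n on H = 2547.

2722

H^2 ≡ 2547^2 = 6487209 ≡ 2970
H^4 ≡ 2970^2 = 8820900 ≡ 2020
H^8 ≡ 2020^2 = 4080400 ≡ 1668
H^16 ≡ 1668^2 = 2782224 ≡ 2702
H^32 ≡ 2702^2 = 7300804 ≡ 1606
H^64 ≡ 1606^2 = 2579236 ≡ 501
H^128 ≡ 501^2 = 251001 ≡ 2970
H^256 ≡ 2970^2 = 8820900 ≡ 2020
H^512 ≡ 2020^2 = 4080400 ≡ 1668
H^1024 ≡ 1668^2 = 2782224 ≡ 2702
H^2048 ≡ 2702^2 = 7300804 ≡ 1606
3113 = 2048 + 1024 + 32 + 8 + 1, so H^3113 ≡ 1606·2702·1606·1668·2547 ≡ 2722 (mod 3937)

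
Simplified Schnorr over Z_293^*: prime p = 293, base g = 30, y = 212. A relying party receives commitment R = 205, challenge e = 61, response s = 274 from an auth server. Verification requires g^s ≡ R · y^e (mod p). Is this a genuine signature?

genuine

g^s mod p:
30^274 mod 293 = 10
R · y^e mod p:
212^61 mod 293 = 193
205·193 = 39565 ≡ 10 (mod 293)
10 ≡ 10 (mod 293); signature holds.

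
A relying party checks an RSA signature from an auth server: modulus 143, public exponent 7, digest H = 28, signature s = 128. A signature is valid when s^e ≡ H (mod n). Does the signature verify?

s^2 ≡ 128^2 = 16384 ≡ 82
s^4 ≡ 82^2 = 6724 ≡ 3
7 = 4 + 2 + 1, so s^7 ≡ 3·82·128 ≡ 28 (mod 143)
s^7 mod 143 = 28 matches H.

verifies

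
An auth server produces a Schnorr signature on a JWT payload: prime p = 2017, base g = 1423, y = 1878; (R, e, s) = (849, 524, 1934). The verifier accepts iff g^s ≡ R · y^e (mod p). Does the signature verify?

g^s mod p:
1423^2 = 2024929 ≡ 1878
1423^4 ≡ 1878^2 = 3526884 ≡ 1168
1423^8 ≡ 1168^2 = 1364224 ≡ 732
1423^16 ≡ 732^2 = 535824 ≡ 1319
1423^32 ≡ 1319^2 = 1739761 ≡ 1107
1423^64 ≡ 1107^2 = 1225449 ≡ 1130
1423^128 ≡ 1130^2 = 1276900 ≡ 139
1423^256 ≡ 139^2 = 19321 ≡ 1168
1423^512 ≡ 1168^2 = 1364224 ≡ 732
1423^1024 ≡ 732^2 = 535824 ≡ 1319
1934 = 1024 + 512 + 256 + 128 + 8 + 4 + 2, so 1423^1934 ≡ 1319·732·1168·139·732·1168·1878 ≡ 665 (mod 2017)
R · y^e mod p:
1878^2 = 3526884 ≡ 1168
1878^4 ≡ 1168^2 = 1364224 ≡ 732
1878^8 ≡ 732^2 = 535824 ≡ 1319
1878^16 ≡ 1319^2 = 1739761 ≡ 1107
1878^32 ≡ 1107^2 = 1225449 ≡ 1130
1878^64 ≡ 1130^2 = 1276900 ≡ 139
1878^128 ≡ 139^2 = 19321 ≡ 1168
1878^256 ≡ 1168^2 = 1364224 ≡ 732
1878^512 ≡ 732^2 = 535824 ≡ 1319
524 = 512 + 8 + 4, so 1878^524 ≡ 1319·1319·732 ≡ 1507 (mod 2017)
849·1507 = 1279443 ≡ 665 (mod 2017)
665 ≡ 665 (mod 2017); signature holds.

verifies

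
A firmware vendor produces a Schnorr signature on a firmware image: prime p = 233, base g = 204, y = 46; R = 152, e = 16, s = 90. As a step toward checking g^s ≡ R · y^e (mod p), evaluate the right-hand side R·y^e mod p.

76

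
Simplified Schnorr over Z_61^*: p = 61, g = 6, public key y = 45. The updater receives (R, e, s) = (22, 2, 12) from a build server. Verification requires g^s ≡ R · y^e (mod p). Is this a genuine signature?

g^s mod p:
Squares mod 61: 6^1≡6, 6^2≡36, 6^4≡15, 6^8≡42
12 = 8 + 4, so 6^12 ≡ 42·15 ≡ 20 (mod 61)
R · y^e mod p:
Squares mod 61: 45^1≡45, 45^2≡12
45^2 ≡ 12 (mod 61)
22·12 = 264 ≡ 20 (mod 61)
20 ≡ 20 (mod 61); signature holds.

genuine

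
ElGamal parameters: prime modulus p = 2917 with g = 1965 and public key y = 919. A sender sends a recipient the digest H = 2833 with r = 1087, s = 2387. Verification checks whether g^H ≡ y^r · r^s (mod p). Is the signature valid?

valid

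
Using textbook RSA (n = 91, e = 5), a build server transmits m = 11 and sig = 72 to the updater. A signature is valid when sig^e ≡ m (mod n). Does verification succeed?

passes

sig^5 mod 91 = 11
Since 11 equals the digest 11, verification succeeds.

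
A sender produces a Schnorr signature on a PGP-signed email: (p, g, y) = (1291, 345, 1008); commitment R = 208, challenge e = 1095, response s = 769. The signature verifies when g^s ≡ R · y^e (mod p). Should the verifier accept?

reject

g^s mod p:
345^769 mod 1291 = 1192
R · y^e mod p:
1008^1095 mod 1291 = 1248
208·1248 = 259584 ≡ 93 (mod 1291)
1192 ≠ 93; the check fails.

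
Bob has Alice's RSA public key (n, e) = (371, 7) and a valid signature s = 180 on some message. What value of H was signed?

s^2 ≡ 180^2 = 32400 ≡ 123
s^4 ≡ 123^2 = 15129 ≡ 289
7 = 4 + 2 + 1, so s^7 ≡ 289·123·180 ≡ 194 (mod 371)

194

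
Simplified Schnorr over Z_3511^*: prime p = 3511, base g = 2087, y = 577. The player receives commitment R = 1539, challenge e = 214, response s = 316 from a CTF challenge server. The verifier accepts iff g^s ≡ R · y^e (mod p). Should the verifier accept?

accept

g^s mod p:
2087^2 = 4355569 ≡ 1929
2087^4 ≡ 1929^2 = 3721041 ≡ 2892
2087^8 ≡ 2892^2 = 8363664 ≡ 462
2087^16 ≡ 462^2 = 213444 ≡ 2784
2087^32 ≡ 2784^2 = 7750656 ≡ 1879
2087^64 ≡ 1879^2 = 3530641 ≡ 2086
2087^128 ≡ 2086^2 = 4351396 ≡ 1267
2087^256 ≡ 1267^2 = 1605289 ≡ 762
316 = 256 + 32 + 16 + 8 + 4, so 2087^316 ≡ 762·1879·2784·462·2892 ≡ 841 (mod 3511)
R · y^e mod p:
577^2 = 332929 ≡ 2895
577^4 ≡ 2895^2 = 8381025 ≡ 268
577^8 ≡ 268^2 = 71824 ≡ 1604
577^16 ≡ 1604^2 = 2572816 ≡ 2764
577^32 ≡ 2764^2 = 7639696 ≡ 3271
577^64 ≡ 3271^2 = 10699441 ≡ 1424
577^128 ≡ 1424^2 = 2027776 ≡ 1929
214 = 128 + 64 + 16 + 4 + 2, so 577^214 ≡ 1929·1424·2764·268·2895 ≡ 361 (mod 3511)
1539·361 = 555579 ≡ 841 (mod 3511)
841 ≡ 841 (mod 3511); signature holds.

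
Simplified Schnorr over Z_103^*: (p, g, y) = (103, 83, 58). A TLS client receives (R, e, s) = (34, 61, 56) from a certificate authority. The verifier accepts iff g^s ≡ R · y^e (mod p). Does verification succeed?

passes

g^s mod p:
83^56 mod 103 = 4
R · y^e mod p:
58^61 mod 103 = 91
34·91 = 3094 ≡ 4 (mod 103)
4 ≡ 4 (mod 103); signature holds.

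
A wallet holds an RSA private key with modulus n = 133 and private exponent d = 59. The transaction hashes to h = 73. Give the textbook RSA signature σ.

61

h^2 ≡ 73^2 = 5329 ≡ 9
h^4 ≡ 9^2 = 81
h^8 ≡ 81^2 = 6561 ≡ 44
h^16 ≡ 44^2 = 1936 ≡ 74
h^32 ≡ 74^2 = 5476 ≡ 23
59 = 32 + 16 + 8 + 2 + 1, so h^59 ≡ 23·74·44·9·73 ≡ 61 (mod 133)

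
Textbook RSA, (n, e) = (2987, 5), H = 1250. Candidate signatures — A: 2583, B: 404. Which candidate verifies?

Candidate A: 2583^2 = 6671889 ≡ 1918; 2583^4 ≡ 1918^2 = 3678724 ≡ 1727; 5 = 4 + 1, so 2583^5 ≡ 1727·2583 ≡ 1250 (mod 2987)
  → matches H = 1250
Candidate B: 404^2 = 163216 ≡ 1918; 404^4 ≡ 1918^2 = 3678724 ≡ 1727; 5 = 4 + 1, so 404^5 ≡ 1727·404 ≡ 1737 (mod 2987)

A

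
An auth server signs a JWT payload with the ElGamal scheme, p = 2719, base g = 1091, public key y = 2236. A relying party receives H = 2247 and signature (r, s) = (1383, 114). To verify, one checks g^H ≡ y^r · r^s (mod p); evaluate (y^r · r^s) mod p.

2713

Squares mod 2719: 2236^1≡2236, 2236^2≡2174, 2236^4≡654, 2236^8≡833, 2236^16≡544, 2236^32≡2284, 2236^64≡1614, 2236^128≡194, 2236^256≡2289, 2236^512≡8, 2236^1024≡64
1383 = 1024 + 256 + 64 + 32 + 4 + 2 + 1, so 2236^1383 ≡ 64·2289·1614·2284·654·2174·2236 ≡ 1798 (mod 2719)
Squares mod 2719: 1383^1≡1383, 1383^2≡1232, 1383^4≡622, 1383^8≡786, 1383^16≡583, 1383^32≡14, 1383^64≡196
114 = 64 + 32 + 16 + 2, so 1383^114 ≡ 196·14·583·1232 ≡ 124 (mod 2719)
y^r · r^s ≡ 1798·124 = 222952 ≡ 2713 (mod 2719)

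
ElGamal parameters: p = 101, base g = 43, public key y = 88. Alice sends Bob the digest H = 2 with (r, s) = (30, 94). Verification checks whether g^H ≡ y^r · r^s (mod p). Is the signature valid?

invalid

Left side g^H mod p:
43^2 = 1849 ≡ 31
Right side y^r · r^s mod p:
88^2 = 7744 ≡ 68
88^4 ≡ 68^2 = 4624 ≡ 79
88^8 ≡ 79^2 = 6241 ≡ 80
88^16 ≡ 80^2 = 6400 ≡ 37
30 = 16 + 8 + 4 + 2, so 88^30 ≡ 37·80·79·68 ≡ 84 (mod 101)
30^2 = 900 ≡ 92
30^4 ≡ 92^2 = 8464 ≡ 81
30^8 ≡ 81^2 = 6561 ≡ 97
30^16 ≡ 97^2 = 9409 ≡ 16
30^32 ≡ 16^2 = 256 ≡ 54
30^64 ≡ 54^2 = 2916 ≡ 88
94 = 64 + 16 + 8 + 4 + 2, so 30^94 ≡ 88·16·97·81·92 ≡ 78 (mod 101)
84·78 = 6552 ≡ 88 (mod 101)
31 ≠ 88, so verification fails.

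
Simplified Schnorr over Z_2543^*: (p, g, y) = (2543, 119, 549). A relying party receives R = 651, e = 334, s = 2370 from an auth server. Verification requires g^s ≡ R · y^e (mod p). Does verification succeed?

passes

g^s mod p:
119^2 = 14161 ≡ 1446
119^4 ≡ 1446^2 = 2090916 ≡ 570
119^8 ≡ 570^2 = 324900 ≡ 1939
119^16 ≡ 1939^2 = 3759721 ≡ 1167
119^32 ≡ 1167^2 = 1361889 ≡ 1384
119^64 ≡ 1384^2 = 1915456 ≡ 577
119^128 ≡ 577^2 = 332929 ≡ 2339
119^256 ≡ 2339^2 = 5470921 ≡ 928
119^512 ≡ 928^2 = 861184 ≡ 1650
119^1024 ≡ 1650^2 = 2722500 ≡ 1490
119^2048 ≡ 1490^2 = 2220100 ≡ 61
2370 = 2048 + 256 + 64 + 2, so 119^2370 ≡ 61·928·577·1446 ≡ 2433 (mod 2543)
R · y^e mod p:
549^2 = 301401 ≡ 1327
549^4 ≡ 1327^2 = 1760929 ≡ 1173
549^8 ≡ 1173^2 = 1375929 ≡ 166
549^16 ≡ 166^2 = 27556 ≡ 2126
549^32 ≡ 2126^2 = 4519876 ≡ 965
549^64 ≡ 965^2 = 931225 ≡ 487
549^128 ≡ 487^2 = 237169 ≡ 670
549^256 ≡ 670^2 = 448900 ≡ 1332
334 = 256 + 64 + 8 + 4 + 2, so 549^334 ≡ 1332·487·166·1173·1327 ≡ 1035 (mod 2543)
651·1035 = 673785 ≡ 2433 (mod 2543)
2433 ≡ 2433 (mod 2543); signature holds.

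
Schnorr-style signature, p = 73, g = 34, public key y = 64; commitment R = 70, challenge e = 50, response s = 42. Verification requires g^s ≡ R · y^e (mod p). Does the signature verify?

g^s mod p:
34^2 = 1156 ≡ 61
34^4 ≡ 61^2 = 3721 ≡ 71
34^8 ≡ 71^2 = 5041 ≡ 4
34^16 ≡ 4^2 = 16
34^32 ≡ 16^2 = 256 ≡ 37
42 = 32 + 8 + 2, so 34^42 ≡ 37·4·61 ≡ 49 (mod 73)
R · y^e mod p:
64^2 = 4096 ≡ 8
64^4 ≡ 8^2 = 64
64^8 ≡ 64^2 = 4096 ≡ 8
64^16 ≡ 8^2 = 64
64^32 ≡ 64^2 = 4096 ≡ 8
50 = 32 + 16 + 2, so 64^50 ≡ 8·64·8 ≡ 8 (mod 73)
70·8 = 560 ≡ 49 (mod 73)
49 ≡ 49 (mod 73); signature holds.

verifies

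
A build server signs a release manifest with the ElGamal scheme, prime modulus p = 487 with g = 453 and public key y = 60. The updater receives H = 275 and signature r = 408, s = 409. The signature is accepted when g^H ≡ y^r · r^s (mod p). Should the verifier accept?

reject

Left side g^H mod p:
453^2 = 205209 ≡ 182
453^4 ≡ 182^2 = 33124 ≡ 8
453^8 ≡ 8^2 = 64
453^16 ≡ 64^2 = 4096 ≡ 200
453^32 ≡ 200^2 = 40000 ≡ 66
453^64 ≡ 66^2 = 4356 ≡ 460
453^128 ≡ 460^2 = 211600 ≡ 242
453^256 ≡ 242^2 = 58564 ≡ 124
275 = 256 + 16 + 2 + 1, so 453^275 ≡ 124·200·182·453 ≡ 66 (mod 487)
Right side y^r · r^s mod p:
60^2 = 3600 ≡ 191
60^4 ≡ 191^2 = 36481 ≡ 443
60^8 ≡ 443^2 = 196249 ≡ 475
60^16 ≡ 475^2 = 225625 ≡ 144
60^32 ≡ 144^2 = 20736 ≡ 282
60^64 ≡ 282^2 = 79524 ≡ 143
60^128 ≡ 143^2 = 20449 ≡ 482
60^256 ≡ 482^2 = 232324 ≡ 25
408 = 256 + 128 + 16 + 8, so 60^408 ≡ 25·482·144·475 ≡ 259 (mod 487)
408^2 = 166464 ≡ 397
408^4 ≡ 397^2 = 157609 ≡ 308
408^8 ≡ 308^2 = 94864 ≡ 386
408^16 ≡ 386^2 = 148996 ≡ 461
408^32 ≡ 461^2 = 212521 ≡ 189
408^64 ≡ 189^2 = 35721 ≡ 170
408^128 ≡ 170^2 = 28900 ≡ 167
408^256 ≡ 167^2 = 27889 ≡ 130
409 = 256 + 128 + 16 + 8 + 1, so 408^409 ≡ 130·167·461·386·408 ≡ 308 (mod 487)
259·308 = 79772 ≡ 391 (mod 487)
66 ≠ 391, so verification fails.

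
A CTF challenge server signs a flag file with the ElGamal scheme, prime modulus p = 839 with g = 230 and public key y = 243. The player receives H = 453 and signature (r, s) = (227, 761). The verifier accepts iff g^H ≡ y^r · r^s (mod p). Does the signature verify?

verifies

Left side g^H mod p:
230^453 mod 839 = 635
Right side y^r · r^s mod p:
243^227 mod 839 = 377
227^761 mod 839 = 676
377·676 = 254852 ≡ 635 (mod 839)
635 ≡ 635 (mod 839), so the signature is genuine.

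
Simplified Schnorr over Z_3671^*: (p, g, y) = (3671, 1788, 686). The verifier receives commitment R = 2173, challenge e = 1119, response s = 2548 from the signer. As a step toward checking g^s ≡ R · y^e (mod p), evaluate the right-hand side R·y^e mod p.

686^2 = 470596 ≡ 708
686^4 ≡ 708^2 = 501264 ≡ 2008
686^8 ≡ 2008^2 = 4032064 ≡ 1306
686^16 ≡ 1306^2 = 1705636 ≡ 2292
686^32 ≡ 2292^2 = 5253264 ≡ 63
686^64 ≡ 63^2 = 3969 ≡ 298
686^128 ≡ 298^2 = 88804 ≡ 700
686^256 ≡ 700^2 = 490000 ≡ 1757
686^512 ≡ 1757^2 = 3087049 ≡ 3409
686^1024 ≡ 3409^2 = 11621281 ≡ 2566
1119 = 1024 + 64 + 16 + 8 + 4 + 2 + 1, so 686^1119 ≡ 2566·298·2292·1306·2008·708·686 ≡ 2873 (mod 3671)
R · y^e ≡ 2173·2873 = 6243029 ≡ 2329 (mod 3671)

2329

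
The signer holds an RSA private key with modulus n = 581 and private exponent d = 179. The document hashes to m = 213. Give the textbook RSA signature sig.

m^2 ≡ 213^2 = 45369 ≡ 51
m^4 ≡ 51^2 = 2601 ≡ 277
m^8 ≡ 277^2 = 76729 ≡ 37
m^16 ≡ 37^2 = 1369 ≡ 207
m^32 ≡ 207^2 = 42849 ≡ 436
m^64 ≡ 436^2 = 190096 ≡ 109
m^128 ≡ 109^2 = 11881 ≡ 261
179 = 128 + 32 + 16 + 2 + 1, so m^179 ≡ 261·436·207·51·213 ≡ 264 (mod 581)

264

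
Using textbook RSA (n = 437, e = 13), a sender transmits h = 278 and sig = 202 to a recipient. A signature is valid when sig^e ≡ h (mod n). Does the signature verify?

Squares mod 437: sig^1≡202, sig^2≡163, sig^4≡349, sig^8≡315
13 = 8 + 4 + 1, so sig^13 ≡ 315·349·202 ≡ 278 (mod 437)
sig^13 mod 437 = 278 matches h.

verifies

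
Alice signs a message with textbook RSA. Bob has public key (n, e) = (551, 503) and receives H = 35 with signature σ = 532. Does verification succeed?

fails

σ^2 ≡ 532^2 = 283024 ≡ 361
σ^4 ≡ 361^2 = 130321 ≡ 285
σ^8 ≡ 285^2 = 81225 ≡ 228
σ^16 ≡ 228^2 = 51984 ≡ 190
σ^32 ≡ 190^2 = 36100 ≡ 285
σ^64 ≡ 285^2 = 81225 ≡ 228
σ^128 ≡ 228^2 = 51984 ≡ 190
σ^256 ≡ 190^2 = 36100 ≡ 285
503 = 256 + 128 + 64 + 32 + 16 + 4 + 2 + 1, so σ^503 ≡ 285·190·228·285·190·285·361·532 ≡ 380 (mod 551)
The recovered value 380 does not match the digest 35.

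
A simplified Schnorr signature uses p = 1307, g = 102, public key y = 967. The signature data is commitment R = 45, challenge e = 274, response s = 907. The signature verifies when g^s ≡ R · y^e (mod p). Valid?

yes

g^s mod p:
102^907 mod 1307 = 285
R · y^e mod p:
967^274 mod 1307 = 442
45·442 = 19890 ≡ 285 (mod 1307)
285 ≡ 285 (mod 1307); signature holds.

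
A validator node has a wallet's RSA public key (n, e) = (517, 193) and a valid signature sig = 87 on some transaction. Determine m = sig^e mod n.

sig^2 ≡ 87^2 = 7569 ≡ 331
sig^4 ≡ 331^2 = 109561 ≡ 474
sig^8 ≡ 474^2 = 224676 ≡ 298
sig^16 ≡ 298^2 = 88804 ≡ 397
sig^32 ≡ 397^2 = 157609 ≡ 441
sig^64 ≡ 441^2 = 194481 ≡ 89
sig^128 ≡ 89^2 = 7921 ≡ 166
193 = 128 + 64 + 1, so sig^193 ≡ 166·89·87 ≡ 76 (mod 517)

76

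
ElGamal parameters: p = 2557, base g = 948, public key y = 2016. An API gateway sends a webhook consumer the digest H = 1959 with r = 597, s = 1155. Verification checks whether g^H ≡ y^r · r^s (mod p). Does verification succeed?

fails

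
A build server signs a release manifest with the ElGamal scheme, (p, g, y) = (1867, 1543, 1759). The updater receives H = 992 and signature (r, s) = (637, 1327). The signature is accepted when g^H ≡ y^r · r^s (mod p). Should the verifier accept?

Left side g^H mod p:
1543^2 = 2380849 ≡ 424
1543^4 ≡ 424^2 = 179776 ≡ 544
1543^8 ≡ 544^2 = 295936 ≡ 950
1543^16 ≡ 950^2 = 902500 ≡ 739
1543^32 ≡ 739^2 = 546121 ≡ 957
1543^64 ≡ 957^2 = 915849 ≡ 1019
1543^128 ≡ 1019^2 = 1038361 ≡ 309
1543^256 ≡ 309^2 = 95481 ≡ 264
1543^512 ≡ 264^2 = 69696 ≡ 617
992 = 512 + 256 + 128 + 64 + 32, so 1543^992 ≡ 617·264·309·1019·957 ≡ 191 (mod 1867)
Right side y^r · r^s mod p:
1759^2 = 3094081 ≡ 462
1759^4 ≡ 462^2 = 213444 ≡ 606
1759^8 ≡ 606^2 = 367236 ≡ 1304
1759^16 ≡ 1304^2 = 1700416 ≡ 1446
1759^32 ≡ 1446^2 = 2090916 ≡ 1743
1759^64 ≡ 1743^2 = 3038049 ≡ 440
1759^128 ≡ 440^2 = 193600 ≡ 1299
1759^256 ≡ 1299^2 = 1687401 ≡ 1500
1759^512 ≡ 1500^2 = 2250000 ≡ 265
637 = 512 + 64 + 32 + 16 + 8 + 4 + 1, so 1759^637 ≡ 265·440·1743·1446·1304·606·1759 ≡ 1741 (mod 1867)
637^2 = 405769 ≡ 630
637^4 ≡ 630^2 = 396900 ≡ 1096
637^8 ≡ 1096^2 = 1201216 ≡ 735
637^16 ≡ 735^2 = 540225 ≡ 662
637^32 ≡ 662^2 = 438244 ≡ 1366
637^64 ≡ 1366^2 = 1865956 ≡ 823
637^128 ≡ 823^2 = 677329 ≡ 1475
637^256 ≡ 1475^2 = 2175625 ≡ 570
637^512 ≡ 570^2 = 324900 ≡ 42
637^1024 ≡ 42^2 = 1764
1327 = 1024 + 256 + 32 + 8 + 4 + 2 + 1, so 637^1327 ≡ 1764·570·1366·735·1096·630·637 ≡ 137 (mod 1867)
1741·137 = 238517 ≡ 1408 (mod 1867)
191 ≠ 1408, so verification fails.

reject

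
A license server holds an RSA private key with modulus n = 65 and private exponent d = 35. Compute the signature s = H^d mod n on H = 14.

14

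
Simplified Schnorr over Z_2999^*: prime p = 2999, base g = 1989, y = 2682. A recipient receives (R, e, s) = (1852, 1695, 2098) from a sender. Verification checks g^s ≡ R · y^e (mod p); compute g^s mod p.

132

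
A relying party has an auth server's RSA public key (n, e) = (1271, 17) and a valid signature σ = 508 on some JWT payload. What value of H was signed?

Squares mod 1271: σ^1≡508, σ^2≡51, σ^4≡59, σ^8≡939, σ^16≡918
17 = 16 + 1, so σ^17 ≡ 918·508 ≡ 1158 (mod 1271)

1158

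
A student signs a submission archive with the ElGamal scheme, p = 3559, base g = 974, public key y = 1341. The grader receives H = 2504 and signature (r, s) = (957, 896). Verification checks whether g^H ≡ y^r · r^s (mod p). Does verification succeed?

Left side g^H mod p:
Squares mod 3559: 974^1≡974, 974^2≡1982, 974^4≡2747, 974^8≡929, 974^16≡1763, 974^32≡1162, 974^64≡1383, 974^128≡1506, 974^256≡953, 974^512≡664, 974^1024≡3139, 974^2048≡2009
2504 = 2048 + 256 + 128 + 64 + 8, so 974^2504 ≡ 2009·953·1506·1383·929 ≡ 1561 (mod 3559)
Right side y^r · r^s mod p:
Squares mod 3559: 1341^1≡1341, 1341^2≡986, 1341^4≡589, 1341^8≡1698, 1341^16≡414, 1341^32≡564, 1341^64≡1345, 1341^128≡1053, 1341^256≡1960, 1341^512≡1439
957 = 512 + 256 + 128 + 32 + 16 + 8 + 4 + 1, so 1341^957 ≡ 1439·1960·1053·564·414·1698·589·1341 ≡ 386 (mod 3559)
Squares mod 3559: 957^1≡957, 957^2≡1186, 957^4≡791, 957^8≡2856, 957^16≡3067, 957^32≡52, 957^64≡2704, 957^128≡1430, 957^256≡2034, 957^512≡1598
896 = 512 + 256 + 128, so 957^896 ≡ 1598·2034·1430 ≡ 2617 (mod 3559)
386·2617 = 1010162 ≡ 2965 (mod 3559)
1561 ≠ 2965, so verification fails.

fails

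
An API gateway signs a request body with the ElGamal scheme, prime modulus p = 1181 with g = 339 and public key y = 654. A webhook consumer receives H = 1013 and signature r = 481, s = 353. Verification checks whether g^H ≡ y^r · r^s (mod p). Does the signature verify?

Left side g^H mod p:
339^2 = 114921 ≡ 364
339^4 ≡ 364^2 = 132496 ≡ 224
339^8 ≡ 224^2 = 50176 ≡ 574
339^16 ≡ 574^2 = 329476 ≡ 1158
339^32 ≡ 1158^2 = 1340964 ≡ 529
339^64 ≡ 529^2 = 279841 ≡ 1125
339^128 ≡ 1125^2 = 1265625 ≡ 774
339^256 ≡ 774^2 = 599076 ≡ 309
339^512 ≡ 309^2 = 95481 ≡ 1001
1013 = 512 + 256 + 128 + 64 + 32 + 16 + 4 + 1, so 339^1013 ≡ 1001·309·774·1125·529·1158·224·339 ≡ 878 (mod 1181)
Right side y^r · r^s mod p:
654^2 = 427716 ≡ 194
654^4 ≡ 194^2 = 37636 ≡ 1025
654^8 ≡ 1025^2 = 1050625 ≡ 716
654^16 ≡ 716^2 = 512656 ≡ 102
654^32 ≡ 102^2 = 10404 ≡ 956
654^64 ≡ 956^2 = 913936 ≡ 1023
654^128 ≡ 1023^2 = 1046529 ≡ 163
654^256 ≡ 163^2 = 26569 ≡ 587
481 = 256 + 128 + 64 + 32 + 1, so 654^481 ≡ 587·163·1023·956·654 ≡ 51 (mod 1181)
481^2 = 231361 ≡ 1066
481^4 ≡ 1066^2 = 1136356 ≡ 234
481^8 ≡ 234^2 = 54756 ≡ 430
481^16 ≡ 430^2 = 184900 ≡ 664
481^32 ≡ 664^2 = 440896 ≡ 383
481^64 ≡ 383^2 = 146689 ≡ 245
481^128 ≡ 245^2 = 60025 ≡ 975
481^256 ≡ 975^2 = 950625 ≡ 1101
353 = 256 + 64 + 32 + 1, so 481^353 ≡ 1101·245·383·481 ≡ 885 (mod 1181)
51·885 = 45135 ≡ 257 (mod 1181)
878 ≠ 257, so verification fails.

does not verify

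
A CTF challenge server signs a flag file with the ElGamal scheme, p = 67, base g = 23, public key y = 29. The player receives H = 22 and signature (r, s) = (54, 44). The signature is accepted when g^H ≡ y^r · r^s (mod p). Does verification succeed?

Left side g^H mod p:
23^2 = 529 ≡ 60
23^4 ≡ 60^2 = 3600 ≡ 49
23^8 ≡ 49^2 = 2401 ≡ 56
23^16 ≡ 56^2 = 3136 ≡ 54
22 = 16 + 4 + 2, so 23^22 ≡ 54·49·60 ≡ 37 (mod 67)
Right side y^r · r^s mod p:
29^2 = 841 ≡ 37
29^4 ≡ 37^2 = 1369 ≡ 29
29^8 ≡ 29^2 = 841 ≡ 37
29^16 ≡ 37^2 = 1369 ≡ 29
29^32 ≡ 29^2 = 841 ≡ 37
54 = 32 + 16 + 4 + 2, so 29^54 ≡ 37·29·29·37 ≡ 1 (mod 67)
54^2 = 2916 ≡ 35
54^4 ≡ 35^2 = 1225 ≡ 19
54^8 ≡ 19^2 = 361 ≡ 26
54^16 ≡ 26^2 = 676 ≡ 6
54^32 ≡ 6^2 = 36
44 = 32 + 8 + 4, so 54^44 ≡ 36·26·19 ≡ 29 (mod 67)
1·29 = 29 ≡ 29 (mod 67)
37 ≠ 29, so verification fails.

fails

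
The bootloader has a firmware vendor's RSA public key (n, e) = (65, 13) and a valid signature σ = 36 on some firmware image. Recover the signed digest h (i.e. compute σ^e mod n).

σ^2 ≡ 36^2 = 1296 ≡ 61
σ^4 ≡ 61^2 = 3721 ≡ 16
σ^8 ≡ 16^2 = 256 ≡ 61
13 = 8 + 4 + 1, so σ^13 ≡ 61·16·36 ≡ 36 (mod 65)

36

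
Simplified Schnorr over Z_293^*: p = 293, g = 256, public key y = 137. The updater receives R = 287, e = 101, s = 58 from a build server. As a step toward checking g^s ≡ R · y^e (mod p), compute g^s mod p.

149

256^2 = 65536 ≡ 197
256^4 ≡ 197^2 = 38809 ≡ 133
256^8 ≡ 133^2 = 17689 ≡ 109
256^16 ≡ 109^2 = 11881 ≡ 161
256^32 ≡ 161^2 = 25921 ≡ 137
58 = 32 + 16 + 8 + 2, so 256^58 ≡ 137·161·109·197 ≡ 149 (mod 293)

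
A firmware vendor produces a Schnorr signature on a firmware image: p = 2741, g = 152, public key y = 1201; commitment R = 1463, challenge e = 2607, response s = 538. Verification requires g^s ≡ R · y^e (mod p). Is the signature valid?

invalid

g^s mod p:
Squares mod 2741: 152^1≡152, 152^2≡1176, 152^4≡1512, 152^8≡150, 152^16≡572, 152^32≡1005, 152^64≡1337, 152^128≡437, 152^256≡1840, 152^512≡465
538 = 512 + 16 + 8 + 2, so 152^538 ≡ 465·572·150·1176 ≡ 1852 (mod 2741)
R · y^e mod p:
Squares mod 2741: 1201^1≡1201, 1201^2≡635, 1201^4≡298, 1201^8≡1092, 1201^16≡129, 1201^32≡195, 1201^64≡2392, 1201^128≡1197, 1201^256≡2007, 1201^512≡1520, 1201^1024≡2478, 1201^2048≡644
2607 = 2048 + 512 + 32 + 8 + 4 + 2 + 1, so 1201^2607 ≡ 644·1520·195·1092·298·635·1201 ≡ 2558 (mod 2741)
1463·2558 = 3742354 ≡ 889 (mod 2741)
1852 ≠ 889; the check fails.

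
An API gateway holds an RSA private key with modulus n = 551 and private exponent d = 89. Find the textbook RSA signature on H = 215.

244

Squares mod 551: H^1≡215, H^2≡492, H^4≡175, H^8≡320, H^16≡465, H^32≡233, H^64≡291
89 = 64 + 16 + 8 + 1, so H^89 ≡ 291·465·320·215 ≡ 244 (mod 551)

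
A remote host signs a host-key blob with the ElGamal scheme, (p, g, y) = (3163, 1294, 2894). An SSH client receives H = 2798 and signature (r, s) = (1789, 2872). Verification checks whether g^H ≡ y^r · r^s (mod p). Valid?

no

Left side g^H mod p:
1294^2 = 1674436 ≡ 1209
1294^4 ≡ 1209^2 = 1461681 ≡ 375
1294^8 ≡ 375^2 = 140625 ≡ 1453
1294^16 ≡ 1453^2 = 2111209 ≡ 1488
1294^32 ≡ 1488^2 = 2214144 ≡ 44
1294^64 ≡ 44^2 = 1936
1294^128 ≡ 1936^2 = 3748096 ≡ 3104
1294^256 ≡ 3104^2 = 9634816 ≡ 318
1294^512 ≡ 318^2 = 101124 ≡ 3071
1294^1024 ≡ 3071^2 = 9431041 ≡ 2138
1294^2048 ≡ 2138^2 = 4571044 ≡ 509
2798 = 2048 + 512 + 128 + 64 + 32 + 8 + 4 + 2, so 1294^2798 ≡ 509·3071·3104·1936·44·1453·375·1209 ≡ 1529 (mod 3163)
Right side y^r · r^s mod p:
2894^2 = 8375236 ≡ 2775
2894^4 ≡ 2775^2 = 7700625 ≡ 1883
2894^8 ≡ 1883^2 = 3545689 ≡ 3129
2894^16 ≡ 3129^2 = 9790641 ≡ 1156
2894^32 ≡ 1156^2 = 1336336 ≡ 1550
2894^64 ≡ 1550^2 = 2402500 ≡ 1783
2894^128 ≡ 1783^2 = 3179089 ≡ 274
2894^256 ≡ 274^2 = 75076 ≡ 2327
2894^512 ≡ 2327^2 = 5414929 ≡ 3036
2894^1024 ≡ 3036^2 = 9217296 ≡ 314
1789 = 1024 + 512 + 128 + 64 + 32 + 16 + 8 + 4 + 1, so 2894^1789 ≡ 314·3036·274·1783·1550·1156·3129·1883·2894 ≡ 2261 (mod 3163)
1789^2 = 3200521 ≡ 2728
1789^4 ≡ 2728^2 = 7441984 ≡ 2608
1789^8 ≡ 2608^2 = 6801664 ≡ 1214
1789^16 ≡ 1214^2 = 1473796 ≡ 3001
1789^32 ≡ 3001^2 = 9006001 ≡ 940
1789^64 ≡ 940^2 = 883600 ≡ 1123
1789^128 ≡ 1123^2 = 1261129 ≡ 2255
1789^256 ≡ 2255^2 = 5085025 ≡ 2084
1789^512 ≡ 2084^2 = 4343056 ≡ 257
1789^1024 ≡ 257^2 = 66049 ≡ 2789
1789^2048 ≡ 2789^2 = 7778521 ≡ 704
2872 = 2048 + 512 + 256 + 32 + 16 + 8, so 1789^2872 ≡ 704·257·2084·940·3001·1214 ≡ 2397 (mod 3163)
2261·2397 = 5419617 ≡ 1398 (mod 3163)
1529 ≠ 1398, so verification fails.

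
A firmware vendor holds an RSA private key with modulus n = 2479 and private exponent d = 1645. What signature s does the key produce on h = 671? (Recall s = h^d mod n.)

h^2 ≡ 671^2 = 450241 ≡ 1542
h^4 ≡ 1542^2 = 2377764 ≡ 403
h^8 ≡ 403^2 = 162409 ≡ 1274
h^16 ≡ 1274^2 = 1623076 ≡ 1810
h^32 ≡ 1810^2 = 3276100 ≡ 1341
h^64 ≡ 1341^2 = 1798281 ≡ 1006
h^128 ≡ 1006^2 = 1012036 ≡ 604
h^256 ≡ 604^2 = 364816 ≡ 403
h^512 ≡ 403^2 = 162409 ≡ 1274
h^1024 ≡ 1274^2 = 1623076 ≡ 1810
1645 = 1024 + 512 + 64 + 32 + 8 + 4 + 1, so h^1645 ≡ 1810·1274·1006·1341·1274·403·671 ≡ 537 (mod 2479)

537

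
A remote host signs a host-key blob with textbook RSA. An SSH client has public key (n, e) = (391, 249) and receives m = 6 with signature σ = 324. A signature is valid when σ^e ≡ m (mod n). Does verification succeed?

fails

Squares mod 391: σ^1≡324, σ^2≡188, σ^4≡154, σ^8≡256, σ^16≡239, σ^32≡35, σ^64≡52, σ^128≡358
249 = 128 + 64 + 32 + 16 + 8 + 1, so σ^249 ≡ 358·52·35·239·256·324 ≡ 358 (mod 391)
358 ≠ 6, so verification fails.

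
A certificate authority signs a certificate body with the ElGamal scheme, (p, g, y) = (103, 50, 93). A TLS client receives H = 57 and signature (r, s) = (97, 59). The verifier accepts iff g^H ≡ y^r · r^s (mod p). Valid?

no

Left side g^H mod p:
50^2 = 2500 ≡ 28
50^4 ≡ 28^2 = 784 ≡ 63
50^8 ≡ 63^2 = 3969 ≡ 55
50^16 ≡ 55^2 = 3025 ≡ 38
50^32 ≡ 38^2 = 1444 ≡ 2
57 = 32 + 16 + 8 + 1, so 50^57 ≡ 2·38·55·50 ≡ 13 (mod 103)
Right side y^r · r^s mod p:
93^2 = 8649 ≡ 100
93^4 ≡ 100^2 = 10000 ≡ 9
93^8 ≡ 9^2 = 81
93^16 ≡ 81^2 = 6561 ≡ 72
93^32 ≡ 72^2 = 5184 ≡ 34
93^64 ≡ 34^2 = 1156 ≡ 23
97 = 64 + 32 + 1, so 93^97 ≡ 23·34·93 ≡ 8 (mod 103)
97^2 = 9409 ≡ 36
97^4 ≡ 36^2 = 1296 ≡ 60
97^8 ≡ 60^2 = 3600 ≡ 98
97^16 ≡ 98^2 = 9604 ≡ 25
97^32 ≡ 25^2 = 625 ≡ 7
59 = 32 + 16 + 8 + 2 + 1, so 97^59 ≡ 7·25·98·36·97 ≡ 98 (mod 103)
8·98 = 784 ≡ 63 (mod 103)
13 ≠ 63, so verification fails.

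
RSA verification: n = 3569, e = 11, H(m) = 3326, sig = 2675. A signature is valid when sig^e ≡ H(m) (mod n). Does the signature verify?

does not verify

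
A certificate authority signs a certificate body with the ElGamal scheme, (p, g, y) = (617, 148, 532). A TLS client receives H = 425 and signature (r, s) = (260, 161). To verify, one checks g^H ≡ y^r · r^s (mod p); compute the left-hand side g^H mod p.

148^2 = 21904 ≡ 309
148^4 ≡ 309^2 = 95481 ≡ 463
148^8 ≡ 463^2 = 214369 ≡ 270
148^16 ≡ 270^2 = 72900 ≡ 94
148^32 ≡ 94^2 = 8836 ≡ 198
148^64 ≡ 198^2 = 39204 ≡ 333
148^128 ≡ 333^2 = 110889 ≡ 446
148^256 ≡ 446^2 = 198916 ≡ 242
425 = 256 + 128 + 32 + 8 + 1, so 148^425 ≡ 242·446·198·270·148 ≡ 530 (mod 617)

530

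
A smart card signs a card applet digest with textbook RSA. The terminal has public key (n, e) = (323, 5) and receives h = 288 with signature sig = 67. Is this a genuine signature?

genuine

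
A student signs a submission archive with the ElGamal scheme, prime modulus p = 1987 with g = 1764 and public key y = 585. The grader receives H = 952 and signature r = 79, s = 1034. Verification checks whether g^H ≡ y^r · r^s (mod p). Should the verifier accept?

Left side g^H mod p:
1764^2 = 3111696 ≡ 54
1764^4 ≡ 54^2 = 2916 ≡ 929
1764^8 ≡ 929^2 = 863041 ≡ 683
1764^16 ≡ 683^2 = 466489 ≡ 1531
1764^32 ≡ 1531^2 = 2343961 ≡ 1288
1764^64 ≡ 1288^2 = 1658944 ≡ 1786
1764^128 ≡ 1786^2 = 3189796 ≡ 661
1764^256 ≡ 661^2 = 436921 ≡ 1768
1764^512 ≡ 1768^2 = 3125824 ≡ 273
952 = 512 + 256 + 128 + 32 + 16 + 8, so 1764^952 ≡ 273·1768·661·1288·1531·683 ≡ 1871 (mod 1987)
Right side y^r · r^s mod p:
585^2 = 342225 ≡ 461
585^4 ≡ 461^2 = 212521 ≡ 1899
585^8 ≡ 1899^2 = 3606201 ≡ 1783
585^16 ≡ 1783^2 = 3179089 ≡ 1876
585^32 ≡ 1876^2 = 3519376 ≡ 399
585^64 ≡ 399^2 = 159201 ≡ 241
79 = 64 + 8 + 4 + 2 + 1, so 585^79 ≡ 241·1783·1899·461·585 ≡ 423 (mod 1987)
79^2 = 6241 ≡ 280
79^4 ≡ 280^2 = 78400 ≡ 907
79^8 ≡ 907^2 = 822649 ≡ 31
79^16 ≡ 31^2 = 961
79^32 ≡ 961^2 = 923521 ≡ 1553
79^64 ≡ 1553^2 = 2411809 ≡ 1578
79^128 ≡ 1578^2 = 2490084 ≡ 373
79^256 ≡ 373^2 = 139129 ≡ 39
79^512 ≡ 39^2 = 1521
79^1024 ≡ 1521^2 = 2313441 ≡ 573
1034 = 1024 + 8 + 2, so 79^1034 ≡ 573·31·280 ≡ 179 (mod 1987)
423·179 = 75717 ≡ 211 (mod 1987)
1871 ≠ 211, so verification fails.

reject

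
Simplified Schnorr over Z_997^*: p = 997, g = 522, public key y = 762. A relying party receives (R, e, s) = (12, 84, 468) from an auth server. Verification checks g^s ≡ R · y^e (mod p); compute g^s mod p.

522^2 = 272484 ≡ 303
522^4 ≡ 303^2 = 91809 ≡ 85
522^8 ≡ 85^2 = 7225 ≡ 246
522^16 ≡ 246^2 = 60516 ≡ 696
522^32 ≡ 696^2 = 484416 ≡ 871
522^64 ≡ 871^2 = 758641 ≡ 921
522^128 ≡ 921^2 = 848241 ≡ 791
522^256 ≡ 791^2 = 625681 ≡ 562
468 = 256 + 128 + 64 + 16 + 4, so 522^468 ≡ 562·791·921·696·85 ≡ 686 (mod 997)

686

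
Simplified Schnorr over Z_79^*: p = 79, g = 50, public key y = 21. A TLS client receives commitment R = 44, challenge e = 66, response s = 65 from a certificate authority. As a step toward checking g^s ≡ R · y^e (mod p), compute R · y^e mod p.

55

21^2 = 441 ≡ 46
21^4 ≡ 46^2 = 2116 ≡ 62
21^8 ≡ 62^2 = 3844 ≡ 52
21^16 ≡ 52^2 = 2704 ≡ 18
21^32 ≡ 18^2 = 324 ≡ 8
21^64 ≡ 8^2 = 64
66 = 64 + 2, so 21^66 ≡ 64·46 ≡ 21 (mod 79)
R · y^e ≡ 44·21 = 924 ≡ 55 (mod 79)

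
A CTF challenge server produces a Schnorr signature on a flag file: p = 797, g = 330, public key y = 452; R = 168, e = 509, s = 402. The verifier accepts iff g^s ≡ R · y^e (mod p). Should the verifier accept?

g^s mod p:
330^2 = 108900 ≡ 508
330^4 ≡ 508^2 = 258064 ≡ 633
330^8 ≡ 633^2 = 400689 ≡ 595
330^16 ≡ 595^2 = 354025 ≡ 157
330^32 ≡ 157^2 = 24649 ≡ 739
330^64 ≡ 739^2 = 546121 ≡ 176
330^128 ≡ 176^2 = 30976 ≡ 690
330^256 ≡ 690^2 = 476100 ≡ 291
402 = 256 + 128 + 16 + 2, so 330^402 ≡ 291·690·157·508 ≡ 164 (mod 797)
R · y^e mod p:
452^2 = 204304 ≡ 272
452^4 ≡ 272^2 = 73984 ≡ 660
452^8 ≡ 660^2 = 435600 ≡ 438
452^16 ≡ 438^2 = 191844 ≡ 564
452^32 ≡ 564^2 = 318096 ≡ 93
452^64 ≡ 93^2 = 8649 ≡ 679
452^128 ≡ 679^2 = 461041 ≡ 375
452^256 ≡ 375^2 = 140625 ≡ 353
509 = 256 + 128 + 64 + 32 + 16 + 8 + 4 + 1, so 452^509 ≡ 353·375·679·93·564·438·660·452 ≡ 779 (mod 797)
168·779 = 130872 ≡ 164 (mod 797)
164 ≡ 164 (mod 797); signature holds.

accept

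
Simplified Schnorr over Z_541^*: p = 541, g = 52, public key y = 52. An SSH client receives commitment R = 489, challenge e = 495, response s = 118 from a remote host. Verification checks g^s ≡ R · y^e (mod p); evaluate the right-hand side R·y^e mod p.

52^2 = 2704 ≡ 540
52^4 ≡ 540^2 = 291600 ≡ 1
52^8 ≡ 1^2 = 1
52^16 ≡ 1^2 = 1
52^32 ≡ 1^2 = 1
52^64 ≡ 1^2 = 1
52^128 ≡ 1^2 = 1
52^256 ≡ 1^2 = 1
495 = 256 + 128 + 64 + 32 + 8 + 4 + 2 + 1, so 52^495 ≡ 1·1·1·1·1·1·540·52 ≡ 489 (mod 541)
R · y^e ≡ 489·489 = 239121 ≡ 540 (mod 541)

540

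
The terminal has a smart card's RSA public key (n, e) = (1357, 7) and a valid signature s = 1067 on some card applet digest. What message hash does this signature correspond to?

717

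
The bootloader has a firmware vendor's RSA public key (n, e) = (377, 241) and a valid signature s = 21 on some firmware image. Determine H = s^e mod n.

164

s^2 ≡ 21^2 = 441 ≡ 64
s^4 ≡ 64^2 = 4096 ≡ 326
s^8 ≡ 326^2 = 106276 ≡ 339
s^16 ≡ 339^2 = 114921 ≡ 313
s^32 ≡ 313^2 = 97969 ≡ 326
s^64 ≡ 326^2 = 106276 ≡ 339
s^128 ≡ 339^2 = 114921 ≡ 313
241 = 128 + 64 + 32 + 16 + 1, so s^241 ≡ 313·339·326·313·21 ≡ 164 (mod 377)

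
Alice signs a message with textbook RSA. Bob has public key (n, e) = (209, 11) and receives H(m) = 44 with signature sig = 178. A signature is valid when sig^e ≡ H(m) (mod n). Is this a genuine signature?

forged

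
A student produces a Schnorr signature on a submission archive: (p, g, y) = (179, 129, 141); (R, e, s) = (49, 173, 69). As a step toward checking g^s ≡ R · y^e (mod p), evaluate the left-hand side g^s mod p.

82

129^2 = 16641 ≡ 173
129^4 ≡ 173^2 = 29929 ≡ 36
129^8 ≡ 36^2 = 1296 ≡ 43
129^16 ≡ 43^2 = 1849 ≡ 59
129^32 ≡ 59^2 = 3481 ≡ 80
129^64 ≡ 80^2 = 6400 ≡ 135
69 = 64 + 4 + 1, so 129^69 ≡ 135·36·129 ≡ 82 (mod 179)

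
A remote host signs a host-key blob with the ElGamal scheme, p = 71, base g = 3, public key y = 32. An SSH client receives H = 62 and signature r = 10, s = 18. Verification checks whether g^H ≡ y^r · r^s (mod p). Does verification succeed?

passes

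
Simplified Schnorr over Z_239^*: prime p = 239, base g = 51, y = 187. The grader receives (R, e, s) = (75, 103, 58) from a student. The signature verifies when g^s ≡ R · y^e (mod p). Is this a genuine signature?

g^s mod p:
51^2 = 2601 ≡ 211
51^4 ≡ 211^2 = 44521 ≡ 67
51^8 ≡ 67^2 = 4489 ≡ 187
51^16 ≡ 187^2 = 34969 ≡ 75
51^32 ≡ 75^2 = 5625 ≡ 128
58 = 32 + 16 + 8 + 2, so 51^58 ≡ 128·75·187·211 ≡ 163 (mod 239)
R · y^e mod p:
187^2 = 34969 ≡ 75
187^4 ≡ 75^2 = 5625 ≡ 128
187^8 ≡ 128^2 = 16384 ≡ 132
187^16 ≡ 132^2 = 17424 ≡ 216
187^32 ≡ 216^2 = 46656 ≡ 51
187^64 ≡ 51^2 = 2601 ≡ 211
103 = 64 + 32 + 4 + 2 + 1, so 187^103 ≡ 211·51·128·75·187 ≡ 187 (mod 239)
75·187 = 14025 ≡ 163 (mod 239)
163 ≡ 163 (mod 239); signature holds.

genuine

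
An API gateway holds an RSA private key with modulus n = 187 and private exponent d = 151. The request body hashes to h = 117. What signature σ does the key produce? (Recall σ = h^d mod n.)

h^2 ≡ 117^2 = 13689 ≡ 38
h^4 ≡ 38^2 = 1444 ≡ 135
h^8 ≡ 135^2 = 18225 ≡ 86
h^16 ≡ 86^2 = 7396 ≡ 103
h^32 ≡ 103^2 = 10609 ≡ 137
h^64 ≡ 137^2 = 18769 ≡ 69
h^128 ≡ 69^2 = 4761 ≡ 86
151 = 128 + 16 + 4 + 2 + 1, so h^151 ≡ 86·103·135·38·117 ≡ 161 (mod 187)

161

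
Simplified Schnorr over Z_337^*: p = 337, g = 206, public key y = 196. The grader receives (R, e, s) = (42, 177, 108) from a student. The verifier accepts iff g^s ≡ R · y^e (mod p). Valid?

no

g^s mod p:
Squares mod 337: 206^1≡206, 206^2≡311, 206^4≡2, 206^8≡4, 206^16≡16, 206^32≡256, 206^64≡158
108 = 64 + 32 + 8 + 4, so 206^108 ≡ 158·256·4·2 ≡ 64 (mod 337)
R · y^e mod p:
Squares mod 337: 196^1≡196, 196^2≡335, 196^4≡4, 196^8≡16, 196^16≡256, 196^32≡158, 196^64≡26, 196^128≡2
177 = 128 + 32 + 16 + 1, so 196^177 ≡ 2·158·256·196 ≡ 103 (mod 337)
42·103 = 4326 ≡ 282 (mod 337)
64 ≠ 282; the check fails.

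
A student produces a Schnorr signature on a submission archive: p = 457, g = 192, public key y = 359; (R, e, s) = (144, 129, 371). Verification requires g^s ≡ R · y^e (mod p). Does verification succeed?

g^s mod p:
192^371 mod 457 = 233
R · y^e mod p:
359^129 mod 457 = 100
144·100 = 14400 ≡ 233 (mod 457)
233 ≡ 233 (mod 457); signature holds.

passes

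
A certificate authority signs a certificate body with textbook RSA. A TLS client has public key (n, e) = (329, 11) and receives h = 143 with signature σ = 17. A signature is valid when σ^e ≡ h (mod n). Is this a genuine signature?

forged

σ^2 ≡ 17^2 = 289
σ^4 ≡ 289^2 = 83521 ≡ 284
σ^8 ≡ 284^2 = 80656 ≡ 51
11 = 8 + 2 + 1, so σ^11 ≡ 51·289·17 ≡ 194 (mod 329)
σ^11 mod 329 = 194, but h = 143.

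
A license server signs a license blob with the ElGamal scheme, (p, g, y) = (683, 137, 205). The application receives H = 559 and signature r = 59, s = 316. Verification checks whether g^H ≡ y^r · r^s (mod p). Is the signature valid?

invalid

Left side g^H mod p:
137^2 = 18769 ≡ 328
137^4 ≡ 328^2 = 107584 ≡ 353
137^8 ≡ 353^2 = 124609 ≡ 303
137^16 ≡ 303^2 = 91809 ≡ 287
137^32 ≡ 287^2 = 82369 ≡ 409
137^64 ≡ 409^2 = 167281 ≡ 629
137^128 ≡ 629^2 = 395641 ≡ 184
137^256 ≡ 184^2 = 33856 ≡ 389
137^512 ≡ 389^2 = 151321 ≡ 378
559 = 512 + 32 + 8 + 4 + 2 + 1, so 137^559 ≡ 378·409·303·353·328·137 ≡ 222 (mod 683)
Right side y^r · r^s mod p:
205^2 = 42025 ≡ 362
205^4 ≡ 362^2 = 131044 ≡ 591
205^8 ≡ 591^2 = 349281 ≡ 268
205^16 ≡ 268^2 = 71824 ≡ 109
205^32 ≡ 109^2 = 11881 ≡ 270
59 = 32 + 16 + 8 + 2 + 1, so 205^59 ≡ 270·109·268·362·205 ≡ 183 (mod 683)
59^2 = 3481 ≡ 66
59^4 ≡ 66^2 = 4356 ≡ 258
59^8 ≡ 258^2 = 66564 ≡ 313
59^16 ≡ 313^2 = 97969 ≡ 300
59^32 ≡ 300^2 = 90000 ≡ 527
59^64 ≡ 527^2 = 277729 ≡ 431
59^128 ≡ 431^2 = 185761 ≡ 668
59^256 ≡ 668^2 = 446224 ≡ 225
316 = 256 + 32 + 16 + 8 + 4, so 59^316 ≡ 225·527·300·313·258 ≡ 495 (mod 683)
183·495 = 90585 ≡ 429 (mod 683)
222 ≠ 429, so verification fails.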